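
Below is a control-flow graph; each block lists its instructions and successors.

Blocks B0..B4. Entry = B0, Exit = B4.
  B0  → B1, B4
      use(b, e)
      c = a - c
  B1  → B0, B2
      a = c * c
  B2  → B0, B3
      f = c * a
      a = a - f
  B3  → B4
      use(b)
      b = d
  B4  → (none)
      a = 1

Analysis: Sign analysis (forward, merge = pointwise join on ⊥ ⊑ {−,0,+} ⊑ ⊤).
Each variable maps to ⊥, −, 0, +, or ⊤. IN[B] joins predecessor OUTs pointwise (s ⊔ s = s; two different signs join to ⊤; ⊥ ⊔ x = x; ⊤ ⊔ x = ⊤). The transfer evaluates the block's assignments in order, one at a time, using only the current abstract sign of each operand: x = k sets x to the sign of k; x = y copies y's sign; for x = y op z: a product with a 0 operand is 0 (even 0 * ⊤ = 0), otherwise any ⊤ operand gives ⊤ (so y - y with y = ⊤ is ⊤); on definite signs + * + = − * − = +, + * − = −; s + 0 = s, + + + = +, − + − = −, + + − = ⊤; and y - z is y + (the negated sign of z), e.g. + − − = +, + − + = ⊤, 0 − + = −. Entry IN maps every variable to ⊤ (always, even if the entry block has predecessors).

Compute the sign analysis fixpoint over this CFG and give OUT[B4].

Answer: {a: +, b: ⊤, c: ⊤, d: ⊤, e: ⊤, f: ⊤}

Working:
Per-block solution:
  B0:  IN=(all ⊤)  OUT=(all ⊤)
  B1:  IN=(all ⊤)  OUT=(all ⊤)
  B2:  IN=(all ⊤)  OUT=(all ⊤)
  B3:  IN=(all ⊤)  OUT=(all ⊤)
  B4:  IN=(all ⊤)  OUT={a:+; rest ⊤}

Merge at B4: IN[B4] = OUT[B0] ⊔ OUT[B3] = {a: ⊤, b: ⊤, c: ⊤, d: ⊤, e: ⊤, f: ⊤}
Applying B4's transfer function to that IN value gives OUT[B4] (row B4 above).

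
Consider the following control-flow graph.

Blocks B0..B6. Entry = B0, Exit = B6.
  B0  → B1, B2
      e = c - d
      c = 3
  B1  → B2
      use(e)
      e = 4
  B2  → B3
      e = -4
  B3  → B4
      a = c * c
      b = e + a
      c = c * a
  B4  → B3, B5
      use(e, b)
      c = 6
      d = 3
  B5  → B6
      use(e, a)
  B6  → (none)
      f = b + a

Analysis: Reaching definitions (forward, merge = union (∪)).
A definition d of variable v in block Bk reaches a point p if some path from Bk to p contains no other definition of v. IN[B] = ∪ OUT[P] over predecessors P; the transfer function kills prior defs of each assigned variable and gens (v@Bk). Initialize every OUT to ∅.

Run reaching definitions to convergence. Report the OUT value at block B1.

Answer: {c@B0, e@B1}

Working:
Fixpoint table:
  B0:   IN={}   OUT={c@B0, e@B0}
  B1:   IN={c@B0, e@B0}   OUT={c@B0, e@B1}
  B2:   IN={c@B0, e@B0, e@B1}   OUT={c@B0, e@B2}
  B3:   IN={a@B3, b@B3, c@B0, c@B4, d@B4, e@B2}   OUT={a@B3, b@B3, c@B3, d@B4, e@B2}
  B4:   IN={a@B3, b@B3, c@B3, d@B4, e@B2}   OUT={a@B3, b@B3, c@B4, d@B4, e@B2}
  B5:   IN={a@B3, b@B3, c@B4, d@B4, e@B2}   OUT={a@B3, b@B3, c@B4, d@B4, e@B2}
  B6:   IN={a@B3, b@B3, c@B4, d@B4, e@B2}   OUT={a@B3, b@B3, c@B4, d@B4, e@B2, f@B6}

Merge at B1: IN[B1] = OUT[B0] = {c@B0, e@B0}
Applying B1's transfer function to that IN value gives OUT[B1] (row B1 above).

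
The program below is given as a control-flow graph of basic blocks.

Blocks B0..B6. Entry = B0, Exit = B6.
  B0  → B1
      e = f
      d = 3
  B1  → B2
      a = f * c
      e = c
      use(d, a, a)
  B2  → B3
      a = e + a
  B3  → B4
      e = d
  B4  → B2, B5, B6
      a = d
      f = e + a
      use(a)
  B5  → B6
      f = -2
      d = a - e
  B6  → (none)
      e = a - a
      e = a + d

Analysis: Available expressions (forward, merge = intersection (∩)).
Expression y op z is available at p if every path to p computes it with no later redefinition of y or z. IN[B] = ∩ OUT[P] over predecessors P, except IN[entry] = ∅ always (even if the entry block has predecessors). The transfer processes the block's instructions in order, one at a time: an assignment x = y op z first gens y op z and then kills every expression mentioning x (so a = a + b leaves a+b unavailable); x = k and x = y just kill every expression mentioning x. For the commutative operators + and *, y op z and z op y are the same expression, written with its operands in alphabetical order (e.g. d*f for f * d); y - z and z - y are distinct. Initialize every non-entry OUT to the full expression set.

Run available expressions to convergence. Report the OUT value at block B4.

Answer: {a+e}

Derivation:
Fixpoint table:
  B0: | IN={} | OUT={}
  B1: | IN={} | OUT={c*f}
  B2: | IN={} | OUT={}
  B3: | IN={} | OUT={}
  B4: | IN={} | OUT={a+e}
  B5: | IN={a+e} | OUT={a+e, a-e}
  B6: | IN={a+e} | OUT={a+d, a-a}

Merge at B4: IN[B4] = OUT[B3] = {}
Applying B4's transfer function to that IN value gives OUT[B4] (row B4 above).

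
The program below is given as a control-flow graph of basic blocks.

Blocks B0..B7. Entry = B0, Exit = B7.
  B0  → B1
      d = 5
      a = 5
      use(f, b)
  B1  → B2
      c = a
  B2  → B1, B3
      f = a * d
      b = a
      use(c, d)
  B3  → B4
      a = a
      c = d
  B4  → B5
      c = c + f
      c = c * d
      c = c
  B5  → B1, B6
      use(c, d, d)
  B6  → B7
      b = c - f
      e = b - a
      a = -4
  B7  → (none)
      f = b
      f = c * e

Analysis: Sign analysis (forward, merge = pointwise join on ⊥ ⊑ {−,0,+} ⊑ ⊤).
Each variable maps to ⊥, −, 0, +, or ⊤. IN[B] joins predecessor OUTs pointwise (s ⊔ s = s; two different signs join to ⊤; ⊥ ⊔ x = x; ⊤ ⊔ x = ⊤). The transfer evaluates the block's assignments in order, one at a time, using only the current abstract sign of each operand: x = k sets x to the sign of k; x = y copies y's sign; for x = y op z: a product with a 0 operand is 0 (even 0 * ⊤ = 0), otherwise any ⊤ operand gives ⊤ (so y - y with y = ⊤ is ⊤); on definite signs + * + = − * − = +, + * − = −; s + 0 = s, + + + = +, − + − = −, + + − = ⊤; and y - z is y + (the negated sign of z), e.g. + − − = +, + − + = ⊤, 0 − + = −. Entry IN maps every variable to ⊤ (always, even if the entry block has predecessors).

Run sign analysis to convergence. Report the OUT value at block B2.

Fixpoint table:
  B0:   IN=(all ⊤)   OUT={a:+, d:+; rest ⊤}
  B1:   IN={a:+, d:+; rest ⊤}   OUT={a:+, c:+, d:+; rest ⊤}
  B2:   IN={a:+, c:+, d:+; rest ⊤}   OUT={a:+, b:+, c:+, d:+, f:+; rest ⊤}
  B3:   IN={a:+, b:+, c:+, d:+, f:+; rest ⊤}   OUT={a:+, b:+, c:+, d:+, f:+; rest ⊤}
  B4:   IN={a:+, b:+, c:+, d:+, f:+; rest ⊤}   OUT={a:+, b:+, c:+, d:+, f:+; rest ⊤}
  B5:   IN={a:+, b:+, c:+, d:+, f:+; rest ⊤}   OUT={a:+, b:+, c:+, d:+, f:+; rest ⊤}
  B6:   IN={a:+, b:+, c:+, d:+, f:+; rest ⊤}   OUT={a:-, c:+, d:+, f:+; rest ⊤}
  B7:   IN={a:-, c:+, d:+, f:+; rest ⊤}   OUT={a:-, c:+, d:+; rest ⊤}

Merge at B2: IN[B2] = OUT[B1] = {a: +, b: ⊤, c: +, d: +, e: ⊤, f: ⊤}
Applying B2's transfer function to that IN value gives OUT[B2] (row B2 above).

Answer: {a: +, b: +, c: +, d: +, e: ⊤, f: +}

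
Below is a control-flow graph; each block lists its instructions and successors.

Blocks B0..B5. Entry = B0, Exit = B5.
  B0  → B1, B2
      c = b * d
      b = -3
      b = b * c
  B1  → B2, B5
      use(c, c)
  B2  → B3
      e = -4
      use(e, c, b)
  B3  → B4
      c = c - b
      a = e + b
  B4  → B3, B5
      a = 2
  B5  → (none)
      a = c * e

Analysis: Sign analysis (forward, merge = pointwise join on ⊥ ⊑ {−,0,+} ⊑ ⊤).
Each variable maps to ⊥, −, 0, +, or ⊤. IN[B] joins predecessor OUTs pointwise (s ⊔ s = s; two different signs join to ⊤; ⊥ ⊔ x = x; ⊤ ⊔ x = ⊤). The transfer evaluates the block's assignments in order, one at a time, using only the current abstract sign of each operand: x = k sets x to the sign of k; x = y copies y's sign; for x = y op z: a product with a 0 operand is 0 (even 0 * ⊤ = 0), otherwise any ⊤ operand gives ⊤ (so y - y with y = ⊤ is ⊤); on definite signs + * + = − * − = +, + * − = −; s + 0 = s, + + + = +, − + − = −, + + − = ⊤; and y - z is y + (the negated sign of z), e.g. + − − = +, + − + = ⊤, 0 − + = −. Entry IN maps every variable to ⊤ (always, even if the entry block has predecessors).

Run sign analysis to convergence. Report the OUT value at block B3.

Converged values:
  B0: | IN=(all ⊤) | OUT=(all ⊤)
  B1: | IN=(all ⊤) | OUT=(all ⊤)
  B2: | IN=(all ⊤) | OUT={e:-; rest ⊤}
  B3: | IN={e:-; rest ⊤} | OUT={e:-; rest ⊤}
  B4: | IN={e:-; rest ⊤} | OUT={a:+, e:-; rest ⊤}
  B5: | IN=(all ⊤) | OUT=(all ⊤)

Merge at B3: IN[B3] = OUT[B2] ⊔ OUT[B4] = {a: ⊤, b: ⊤, c: ⊤, d: ⊤, e: -, f: ⊤}
Applying B3's transfer function to that IN value gives OUT[B3] (row B3 above).

Answer: {a: ⊤, b: ⊤, c: ⊤, d: ⊤, e: -, f: ⊤}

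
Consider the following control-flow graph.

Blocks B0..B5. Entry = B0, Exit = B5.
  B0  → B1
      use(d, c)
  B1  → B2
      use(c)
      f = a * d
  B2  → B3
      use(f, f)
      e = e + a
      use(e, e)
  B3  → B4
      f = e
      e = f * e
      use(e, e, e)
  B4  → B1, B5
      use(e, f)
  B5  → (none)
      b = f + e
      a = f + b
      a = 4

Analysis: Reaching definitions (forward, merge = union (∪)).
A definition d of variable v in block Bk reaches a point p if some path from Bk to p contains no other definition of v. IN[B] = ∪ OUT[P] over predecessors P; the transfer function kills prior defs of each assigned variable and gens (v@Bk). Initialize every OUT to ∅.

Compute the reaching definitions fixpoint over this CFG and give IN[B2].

Answer: {e@B3, f@B1}

Working:
Fixpoint table:
  B0:   IN={}   OUT={}
  B1:   IN={e@B3, f@B3}   OUT={e@B3, f@B1}
  B2:   IN={e@B3, f@B1}   OUT={e@B2, f@B1}
  B3:   IN={e@B2, f@B1}   OUT={e@B3, f@B3}
  B4:   IN={e@B3, f@B3}   OUT={e@B3, f@B3}
  B5:   IN={e@B3, f@B3}   OUT={a@B5, b@B5, e@B3, f@B3}

Merge at B2: IN[B2] = OUT[B1] = {e@B3, f@B1}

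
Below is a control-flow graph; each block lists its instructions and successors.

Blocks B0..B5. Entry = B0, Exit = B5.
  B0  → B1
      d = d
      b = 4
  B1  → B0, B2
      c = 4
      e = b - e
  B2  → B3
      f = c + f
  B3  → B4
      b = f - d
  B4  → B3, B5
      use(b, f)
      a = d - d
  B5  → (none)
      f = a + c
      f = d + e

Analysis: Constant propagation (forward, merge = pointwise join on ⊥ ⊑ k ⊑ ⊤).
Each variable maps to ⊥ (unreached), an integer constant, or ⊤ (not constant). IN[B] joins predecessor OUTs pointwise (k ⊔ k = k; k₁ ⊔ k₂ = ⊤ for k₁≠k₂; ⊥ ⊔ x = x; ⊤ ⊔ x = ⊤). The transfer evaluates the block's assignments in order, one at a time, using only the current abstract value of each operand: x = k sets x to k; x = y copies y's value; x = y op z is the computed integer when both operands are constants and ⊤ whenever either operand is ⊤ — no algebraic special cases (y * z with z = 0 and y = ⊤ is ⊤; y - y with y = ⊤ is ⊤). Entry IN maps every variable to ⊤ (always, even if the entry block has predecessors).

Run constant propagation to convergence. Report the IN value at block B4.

Fixpoint table:
  B0:  IN=(all ⊤)  OUT={b:4; rest ⊤}
  B1:  IN={b:4; rest ⊤}  OUT={b:4, c:4; rest ⊤}
  B2:  IN={b:4, c:4; rest ⊤}  OUT={b:4, c:4; rest ⊤}
  B3:  IN={c:4; rest ⊤}  OUT={c:4; rest ⊤}
  B4:  IN={c:4; rest ⊤}  OUT={c:4; rest ⊤}
  B5:  IN={c:4; rest ⊤}  OUT={c:4; rest ⊤}

Merge at B4: IN[B4] = OUT[B3] = {a: ⊤, b: ⊤, c: 4, d: ⊤, e: ⊤, f: ⊤}

Answer: {a: ⊤, b: ⊤, c: 4, d: ⊤, e: ⊤, f: ⊤}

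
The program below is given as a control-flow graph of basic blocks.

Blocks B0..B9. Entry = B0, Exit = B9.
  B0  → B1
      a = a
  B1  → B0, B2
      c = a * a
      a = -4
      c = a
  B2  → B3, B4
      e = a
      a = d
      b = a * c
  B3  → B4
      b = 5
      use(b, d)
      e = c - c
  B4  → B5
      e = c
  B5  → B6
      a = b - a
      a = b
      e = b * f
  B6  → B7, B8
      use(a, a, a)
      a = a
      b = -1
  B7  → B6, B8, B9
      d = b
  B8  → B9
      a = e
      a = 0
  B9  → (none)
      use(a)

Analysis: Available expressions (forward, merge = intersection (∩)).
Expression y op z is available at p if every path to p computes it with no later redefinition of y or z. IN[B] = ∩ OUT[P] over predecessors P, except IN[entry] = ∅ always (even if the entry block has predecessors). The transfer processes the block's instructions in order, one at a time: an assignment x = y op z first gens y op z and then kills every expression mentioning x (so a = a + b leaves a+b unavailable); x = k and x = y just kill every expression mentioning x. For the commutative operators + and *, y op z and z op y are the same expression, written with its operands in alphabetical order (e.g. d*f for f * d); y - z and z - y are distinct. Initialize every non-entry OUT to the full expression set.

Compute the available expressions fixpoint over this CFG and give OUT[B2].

Answer: {a*c}

Trace:
Fixpoint table:
  B0:   IN={}   OUT={}
  B1:   IN={}   OUT={}
  B2:   IN={}   OUT={a*c}
  B3:   IN={a*c}   OUT={a*c, c-c}
  B4:   IN={a*c}   OUT={a*c}
  B5:   IN={a*c}   OUT={b*f}
  B6:   IN={}   OUT={}
  B7:   IN={}   OUT={}
  B8:   IN={}   OUT={}
  B9:   IN={}   OUT={}

Merge at B2: IN[B2] = OUT[B1] = {}
Applying B2's transfer function to that IN value gives OUT[B2] (row B2 above).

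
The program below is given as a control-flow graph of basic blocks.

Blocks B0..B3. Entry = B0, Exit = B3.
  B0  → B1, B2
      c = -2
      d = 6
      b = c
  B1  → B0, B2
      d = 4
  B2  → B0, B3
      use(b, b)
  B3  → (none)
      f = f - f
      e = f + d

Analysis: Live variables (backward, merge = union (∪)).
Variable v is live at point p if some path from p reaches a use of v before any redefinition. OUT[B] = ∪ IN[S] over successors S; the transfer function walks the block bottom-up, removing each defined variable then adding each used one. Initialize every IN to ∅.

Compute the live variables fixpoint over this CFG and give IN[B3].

Answer: {d, f}

Derivation:
Per-block solution:
  B0:  IN={f}  OUT={b, d, f}
  B1:  IN={b, f}  OUT={b, d, f}
  B2:  IN={b, d, f}  OUT={d, f}
  B3:  IN={d, f}  OUT={}

B3 is the boundary node: OUT[B3] = {}
Applying B3's transfer function to that OUT value gives IN[B3] (row B3 above).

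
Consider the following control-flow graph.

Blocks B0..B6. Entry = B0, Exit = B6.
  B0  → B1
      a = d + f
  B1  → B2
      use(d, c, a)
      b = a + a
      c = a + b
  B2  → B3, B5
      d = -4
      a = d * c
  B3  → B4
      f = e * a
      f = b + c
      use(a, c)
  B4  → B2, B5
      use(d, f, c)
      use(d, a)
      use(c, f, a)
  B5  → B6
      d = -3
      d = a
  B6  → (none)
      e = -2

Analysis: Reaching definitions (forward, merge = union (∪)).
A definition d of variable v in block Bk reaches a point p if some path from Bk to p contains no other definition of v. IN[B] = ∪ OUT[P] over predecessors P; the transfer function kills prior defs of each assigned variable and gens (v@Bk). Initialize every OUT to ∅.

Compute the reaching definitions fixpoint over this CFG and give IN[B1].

Fixpoint table:
  B0:   IN={}   OUT={a@B0}
  B1:   IN={a@B0}   OUT={a@B0, b@B1, c@B1}
  B2:   IN={a@B0, a@B2, b@B1, c@B1, d@B2, f@B3}   OUT={a@B2, b@B1, c@B1, d@B2, f@B3}
  B3:   IN={a@B2, b@B1, c@B1, d@B2, f@B3}   OUT={a@B2, b@B1, c@B1, d@B2, f@B3}
  B4:   IN={a@B2, b@B1, c@B1, d@B2, f@B3}   OUT={a@B2, b@B1, c@B1, d@B2, f@B3}
  B5:   IN={a@B2, b@B1, c@B1, d@B2, f@B3}   OUT={a@B2, b@B1, c@B1, d@B5, f@B3}
  B6:   IN={a@B2, b@B1, c@B1, d@B5, f@B3}   OUT={a@B2, b@B1, c@B1, d@B5, e@B6, f@B3}

Merge at B1: IN[B1] = OUT[B0] = {a@B0}

Answer: {a@B0}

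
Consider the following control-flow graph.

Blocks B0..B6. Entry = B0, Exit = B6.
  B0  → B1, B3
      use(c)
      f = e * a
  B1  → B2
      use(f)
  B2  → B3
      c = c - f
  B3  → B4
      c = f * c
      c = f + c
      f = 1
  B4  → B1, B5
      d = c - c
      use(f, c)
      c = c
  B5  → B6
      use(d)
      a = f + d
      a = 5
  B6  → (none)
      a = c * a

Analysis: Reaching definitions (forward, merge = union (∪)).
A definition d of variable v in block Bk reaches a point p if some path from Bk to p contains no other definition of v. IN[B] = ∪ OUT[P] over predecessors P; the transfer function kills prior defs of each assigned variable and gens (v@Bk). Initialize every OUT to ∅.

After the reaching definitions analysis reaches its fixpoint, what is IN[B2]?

Converged values:
  B0:  IN={}  OUT={f@B0}
  B1:  IN={c@B4, d@B4, f@B0, f@B3}  OUT={c@B4, d@B4, f@B0, f@B3}
  B2:  IN={c@B4, d@B4, f@B0, f@B3}  OUT={c@B2, d@B4, f@B0, f@B3}
  B3:  IN={c@B2, d@B4, f@B0, f@B3}  OUT={c@B3, d@B4, f@B3}
  B4:  IN={c@B3, d@B4, f@B3}  OUT={c@B4, d@B4, f@B3}
  B5:  IN={c@B4, d@B4, f@B3}  OUT={a@B5, c@B4, d@B4, f@B3}
  B6:  IN={a@B5, c@B4, d@B4, f@B3}  OUT={a@B6, c@B4, d@B4, f@B3}

Merge at B2: IN[B2] = OUT[B1] = {c@B4, d@B4, f@B0, f@B3}

Answer: {c@B4, d@B4, f@B0, f@B3}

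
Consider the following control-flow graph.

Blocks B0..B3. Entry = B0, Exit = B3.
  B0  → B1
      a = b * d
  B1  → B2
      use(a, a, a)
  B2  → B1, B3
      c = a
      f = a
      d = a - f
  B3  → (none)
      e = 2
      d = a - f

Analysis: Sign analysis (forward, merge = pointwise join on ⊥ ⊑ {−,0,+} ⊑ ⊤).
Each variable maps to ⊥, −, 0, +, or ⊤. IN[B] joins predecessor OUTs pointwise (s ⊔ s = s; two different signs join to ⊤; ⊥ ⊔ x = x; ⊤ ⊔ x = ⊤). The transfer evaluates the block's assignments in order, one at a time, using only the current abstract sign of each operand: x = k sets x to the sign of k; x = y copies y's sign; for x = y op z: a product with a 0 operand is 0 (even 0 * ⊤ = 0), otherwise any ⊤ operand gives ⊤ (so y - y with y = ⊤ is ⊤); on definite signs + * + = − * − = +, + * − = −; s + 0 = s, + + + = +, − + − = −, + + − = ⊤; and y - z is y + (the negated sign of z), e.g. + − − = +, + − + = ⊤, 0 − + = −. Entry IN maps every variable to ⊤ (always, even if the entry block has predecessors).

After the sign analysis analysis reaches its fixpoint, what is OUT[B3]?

Answer: {a: ⊤, b: ⊤, c: ⊤, d: ⊤, e: +, f: ⊤}

Derivation:
Converged values:
  B0: | IN=(all ⊤) | OUT=(all ⊤)
  B1: | IN=(all ⊤) | OUT=(all ⊤)
  B2: | IN=(all ⊤) | OUT=(all ⊤)
  B3: | IN=(all ⊤) | OUT={e:+; rest ⊤}

Merge at B3: IN[B3] = OUT[B2] = {a: ⊤, b: ⊤, c: ⊤, d: ⊤, e: ⊤, f: ⊤}
Applying B3's transfer function to that IN value gives OUT[B3] (row B3 above).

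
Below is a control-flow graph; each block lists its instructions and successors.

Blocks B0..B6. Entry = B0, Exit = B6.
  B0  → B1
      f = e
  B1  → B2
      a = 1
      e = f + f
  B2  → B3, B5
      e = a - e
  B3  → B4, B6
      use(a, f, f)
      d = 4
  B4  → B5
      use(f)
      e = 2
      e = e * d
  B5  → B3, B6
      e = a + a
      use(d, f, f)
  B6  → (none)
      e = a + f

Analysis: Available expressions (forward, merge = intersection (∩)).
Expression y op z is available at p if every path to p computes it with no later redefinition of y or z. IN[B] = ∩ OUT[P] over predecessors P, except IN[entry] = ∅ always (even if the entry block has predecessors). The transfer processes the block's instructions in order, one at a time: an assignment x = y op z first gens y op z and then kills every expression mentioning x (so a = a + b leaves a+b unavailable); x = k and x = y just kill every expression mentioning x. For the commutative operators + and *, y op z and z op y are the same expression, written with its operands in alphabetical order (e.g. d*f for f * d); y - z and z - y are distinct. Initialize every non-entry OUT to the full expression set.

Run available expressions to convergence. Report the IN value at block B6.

Answer: {f+f}

Derivation:
Fixpoint table:
  B0:  IN={}  OUT={}
  B1:  IN={}  OUT={f+f}
  B2:  IN={f+f}  OUT={f+f}
  B3:  IN={f+f}  OUT={f+f}
  B4:  IN={f+f}  OUT={f+f}
  B5:  IN={f+f}  OUT={a+a, f+f}
  B6:  IN={f+f}  OUT={a+f, f+f}

Merge at B6: IN[B6] = OUT[B3] ∩ OUT[B5] = {f+f}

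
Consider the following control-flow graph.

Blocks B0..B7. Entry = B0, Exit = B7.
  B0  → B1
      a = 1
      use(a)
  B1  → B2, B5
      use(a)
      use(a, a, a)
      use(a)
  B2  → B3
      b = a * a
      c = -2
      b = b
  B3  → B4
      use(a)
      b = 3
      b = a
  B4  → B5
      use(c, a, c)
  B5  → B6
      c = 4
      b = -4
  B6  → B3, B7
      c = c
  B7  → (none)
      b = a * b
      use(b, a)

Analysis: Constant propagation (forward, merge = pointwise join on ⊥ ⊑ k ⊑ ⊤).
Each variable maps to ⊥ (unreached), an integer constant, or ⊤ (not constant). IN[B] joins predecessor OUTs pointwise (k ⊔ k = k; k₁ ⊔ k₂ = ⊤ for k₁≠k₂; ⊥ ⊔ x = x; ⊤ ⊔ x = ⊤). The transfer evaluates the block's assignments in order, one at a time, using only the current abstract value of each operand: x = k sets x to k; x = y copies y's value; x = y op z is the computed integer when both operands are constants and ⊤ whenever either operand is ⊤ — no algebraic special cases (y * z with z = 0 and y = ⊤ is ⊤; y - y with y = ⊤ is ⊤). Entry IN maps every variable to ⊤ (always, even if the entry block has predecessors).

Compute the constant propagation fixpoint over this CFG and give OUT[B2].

Converged values:
  B0:   IN=(all ⊤)   OUT={a:1; rest ⊤}
  B1:   IN={a:1; rest ⊤}   OUT={a:1; rest ⊤}
  B2:   IN={a:1; rest ⊤}   OUT={a:1, b:1, c:-2; rest ⊤}
  B3:   IN={a:1; rest ⊤}   OUT={a:1, b:1; rest ⊤}
  B4:   IN={a:1, b:1; rest ⊤}   OUT={a:1, b:1; rest ⊤}
  B5:   IN={a:1; rest ⊤}   OUT={a:1, b:-4, c:4; rest ⊤}
  B6:   IN={a:1, b:-4, c:4; rest ⊤}   OUT={a:1, b:-4, c:4; rest ⊤}
  B7:   IN={a:1, b:-4, c:4; rest ⊤}   OUT={a:1, b:-4, c:4; rest ⊤}

Merge at B2: IN[B2] = OUT[B1] = {a: 1, b: ⊤, c: ⊤, d: ⊤, e: ⊤, f: ⊤}
Applying B2's transfer function to that IN value gives OUT[B2] (row B2 above).

Answer: {a: 1, b: 1, c: -2, d: ⊤, e: ⊤, f: ⊤}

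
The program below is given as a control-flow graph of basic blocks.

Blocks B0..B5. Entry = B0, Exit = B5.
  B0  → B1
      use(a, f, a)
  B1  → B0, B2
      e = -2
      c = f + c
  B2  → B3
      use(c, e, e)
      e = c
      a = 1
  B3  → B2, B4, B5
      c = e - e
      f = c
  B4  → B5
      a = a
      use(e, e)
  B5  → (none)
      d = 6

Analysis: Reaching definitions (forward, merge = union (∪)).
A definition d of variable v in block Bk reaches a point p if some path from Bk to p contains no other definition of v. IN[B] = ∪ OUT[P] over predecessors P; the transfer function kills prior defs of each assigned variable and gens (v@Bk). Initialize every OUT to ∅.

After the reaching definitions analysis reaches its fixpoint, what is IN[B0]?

Answer: {c@B1, e@B1}

Derivation:
Converged values:
  B0: | IN={c@B1, e@B1} | OUT={c@B1, e@B1}
  B1: | IN={c@B1, e@B1} | OUT={c@B1, e@B1}
  B2: | IN={a@B2, c@B1, c@B3, e@B1, e@B2, f@B3} | OUT={a@B2, c@B1, c@B3, e@B2, f@B3}
  B3: | IN={a@B2, c@B1, c@B3, e@B2, f@B3} | OUT={a@B2, c@B3, e@B2, f@B3}
  B4: | IN={a@B2, c@B3, e@B2, f@B3} | OUT={a@B4, c@B3, e@B2, f@B3}
  B5: | IN={a@B2, a@B4, c@B3, e@B2, f@B3} | OUT={a@B2, a@B4, c@B3, d@B5, e@B2, f@B3}

Merge at B0 (entry node, so the boundary value {} is joined with the incoming edge(s)): IN[B0] = {} ⊔ OUT[B1] = {c@B1, e@B1}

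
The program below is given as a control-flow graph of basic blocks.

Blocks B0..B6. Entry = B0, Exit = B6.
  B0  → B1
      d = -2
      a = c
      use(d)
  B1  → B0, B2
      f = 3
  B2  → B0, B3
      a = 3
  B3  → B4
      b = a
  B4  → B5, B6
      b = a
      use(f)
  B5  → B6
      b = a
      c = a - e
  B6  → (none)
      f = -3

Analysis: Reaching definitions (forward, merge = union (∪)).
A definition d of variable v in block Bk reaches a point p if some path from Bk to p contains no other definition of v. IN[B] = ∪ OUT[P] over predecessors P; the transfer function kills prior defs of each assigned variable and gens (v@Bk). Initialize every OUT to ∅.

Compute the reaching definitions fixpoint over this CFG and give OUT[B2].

Converged values:
  B0:  IN={a@B0, a@B2, d@B0, f@B1}  OUT={a@B0, d@B0, f@B1}
  B1:  IN={a@B0, d@B0, f@B1}  OUT={a@B0, d@B0, f@B1}
  B2:  IN={a@B0, d@B0, f@B1}  OUT={a@B2, d@B0, f@B1}
  B3:  IN={a@B2, d@B0, f@B1}  OUT={a@B2, b@B3, d@B0, f@B1}
  B4:  IN={a@B2, b@B3, d@B0, f@B1}  OUT={a@B2, b@B4, d@B0, f@B1}
  B5:  IN={a@B2, b@B4, d@B0, f@B1}  OUT={a@B2, b@B5, c@B5, d@B0, f@B1}
  B6:  IN={a@B2, b@B4, b@B5, c@B5, d@B0, f@B1}  OUT={a@B2, b@B4, b@B5, c@B5, d@B0, f@B6}

Merge at B2: IN[B2] = OUT[B1] = {a@B0, d@B0, f@B1}
Applying B2's transfer function to that IN value gives OUT[B2] (row B2 above).

Answer: {a@B2, d@B0, f@B1}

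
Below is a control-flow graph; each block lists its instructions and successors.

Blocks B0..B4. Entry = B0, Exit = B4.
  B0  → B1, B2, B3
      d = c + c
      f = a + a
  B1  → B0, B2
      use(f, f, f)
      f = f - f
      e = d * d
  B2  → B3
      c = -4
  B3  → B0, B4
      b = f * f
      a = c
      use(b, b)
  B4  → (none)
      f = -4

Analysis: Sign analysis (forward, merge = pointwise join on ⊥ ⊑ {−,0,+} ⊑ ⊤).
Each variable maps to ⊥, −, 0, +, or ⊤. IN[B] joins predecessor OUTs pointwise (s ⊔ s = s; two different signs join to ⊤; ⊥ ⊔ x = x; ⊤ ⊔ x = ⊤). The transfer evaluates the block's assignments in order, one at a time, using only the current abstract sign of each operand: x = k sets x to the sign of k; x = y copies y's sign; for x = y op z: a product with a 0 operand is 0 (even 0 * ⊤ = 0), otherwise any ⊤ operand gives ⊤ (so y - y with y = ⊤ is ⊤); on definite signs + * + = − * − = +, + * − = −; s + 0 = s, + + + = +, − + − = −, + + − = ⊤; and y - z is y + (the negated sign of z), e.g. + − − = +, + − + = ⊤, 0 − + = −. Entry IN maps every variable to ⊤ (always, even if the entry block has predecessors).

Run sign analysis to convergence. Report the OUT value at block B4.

Converged values:
  B0:   IN=(all ⊤)   OUT=(all ⊤)
  B1:   IN=(all ⊤)   OUT=(all ⊤)
  B2:   IN=(all ⊤)   OUT={c:-; rest ⊤}
  B3:   IN=(all ⊤)   OUT=(all ⊤)
  B4:   IN=(all ⊤)   OUT={f:-; rest ⊤}

Merge at B4: IN[B4] = OUT[B3] = {a: ⊤, b: ⊤, c: ⊤, d: ⊤, e: ⊤, f: ⊤}
Applying B4's transfer function to that IN value gives OUT[B4] (row B4 above).

Answer: {a: ⊤, b: ⊤, c: ⊤, d: ⊤, e: ⊤, f: -}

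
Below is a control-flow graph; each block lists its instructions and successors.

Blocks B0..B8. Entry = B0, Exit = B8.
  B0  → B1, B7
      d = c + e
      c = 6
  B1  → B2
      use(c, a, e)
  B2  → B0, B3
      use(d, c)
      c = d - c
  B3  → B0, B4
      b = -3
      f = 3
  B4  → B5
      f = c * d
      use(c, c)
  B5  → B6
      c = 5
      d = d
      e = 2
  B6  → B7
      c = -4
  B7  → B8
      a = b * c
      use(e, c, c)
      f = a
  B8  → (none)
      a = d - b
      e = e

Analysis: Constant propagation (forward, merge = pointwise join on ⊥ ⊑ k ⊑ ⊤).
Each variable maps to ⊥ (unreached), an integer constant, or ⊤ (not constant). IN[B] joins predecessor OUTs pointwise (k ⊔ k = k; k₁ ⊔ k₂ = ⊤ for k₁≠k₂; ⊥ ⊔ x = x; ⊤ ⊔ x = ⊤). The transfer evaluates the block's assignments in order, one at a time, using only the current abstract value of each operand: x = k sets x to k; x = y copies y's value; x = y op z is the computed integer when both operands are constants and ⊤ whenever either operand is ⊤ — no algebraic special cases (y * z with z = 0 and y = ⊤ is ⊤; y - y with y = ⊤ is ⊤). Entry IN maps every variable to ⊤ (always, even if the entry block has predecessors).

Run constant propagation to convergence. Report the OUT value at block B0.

Per-block solution:
  B0:  IN=(all ⊤)  OUT={c:6; rest ⊤}
  B1:  IN={c:6; rest ⊤}  OUT={c:6; rest ⊤}
  B2:  IN={c:6; rest ⊤}  OUT=(all ⊤)
  B3:  IN=(all ⊤)  OUT={b:-3, f:3; rest ⊤}
  B4:  IN={b:-3, f:3; rest ⊤}  OUT={b:-3; rest ⊤}
  B5:  IN={b:-3; rest ⊤}  OUT={b:-3, c:5, e:2; rest ⊤}
  B6:  IN={b:-3, c:5, e:2; rest ⊤}  OUT={b:-3, c:-4, e:2; rest ⊤}
  B7:  IN=(all ⊤)  OUT=(all ⊤)
  B8:  IN=(all ⊤)  OUT=(all ⊤)

Merge at B0 (entry node, so the boundary value (all ⊤) is joined with the incoming edge(s)): IN[B0] = (all ⊤) ⊔ OUT[B2] ⊔ OUT[B3] = {a: ⊤, b: ⊤, c: ⊤, d: ⊤, e: ⊤, f: ⊤}
Applying B0's transfer function to that IN value gives OUT[B0] (row B0 above).

Answer: {a: ⊤, b: ⊤, c: 6, d: ⊤, e: ⊤, f: ⊤}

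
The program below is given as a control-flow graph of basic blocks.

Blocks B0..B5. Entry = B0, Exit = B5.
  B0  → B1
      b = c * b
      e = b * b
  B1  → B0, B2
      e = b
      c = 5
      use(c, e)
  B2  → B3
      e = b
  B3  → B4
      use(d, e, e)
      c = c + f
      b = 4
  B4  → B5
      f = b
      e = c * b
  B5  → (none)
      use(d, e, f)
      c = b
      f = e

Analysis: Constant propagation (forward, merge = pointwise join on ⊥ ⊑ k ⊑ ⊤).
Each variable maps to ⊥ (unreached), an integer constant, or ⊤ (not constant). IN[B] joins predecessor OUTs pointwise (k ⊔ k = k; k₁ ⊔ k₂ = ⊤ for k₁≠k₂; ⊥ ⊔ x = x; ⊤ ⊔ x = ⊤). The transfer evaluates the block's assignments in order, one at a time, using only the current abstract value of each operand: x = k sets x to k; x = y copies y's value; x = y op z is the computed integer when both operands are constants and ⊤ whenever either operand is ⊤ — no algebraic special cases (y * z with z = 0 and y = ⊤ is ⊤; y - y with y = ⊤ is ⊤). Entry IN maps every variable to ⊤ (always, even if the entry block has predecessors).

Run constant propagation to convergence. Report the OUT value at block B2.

Per-block solution:
  B0:  IN=(all ⊤)  OUT=(all ⊤)
  B1:  IN=(all ⊤)  OUT={c:5; rest ⊤}
  B2:  IN={c:5; rest ⊤}  OUT={c:5; rest ⊤}
  B3:  IN={c:5; rest ⊤}  OUT={b:4; rest ⊤}
  B4:  IN={b:4; rest ⊤}  OUT={b:4, f:4; rest ⊤}
  B5:  IN={b:4, f:4; rest ⊤}  OUT={b:4, c:4; rest ⊤}

Merge at B2: IN[B2] = OUT[B1] = {a: ⊤, b: ⊤, c: 5, d: ⊤, e: ⊤, f: ⊤}
Applying B2's transfer function to that IN value gives OUT[B2] (row B2 above).

Answer: {a: ⊤, b: ⊤, c: 5, d: ⊤, e: ⊤, f: ⊤}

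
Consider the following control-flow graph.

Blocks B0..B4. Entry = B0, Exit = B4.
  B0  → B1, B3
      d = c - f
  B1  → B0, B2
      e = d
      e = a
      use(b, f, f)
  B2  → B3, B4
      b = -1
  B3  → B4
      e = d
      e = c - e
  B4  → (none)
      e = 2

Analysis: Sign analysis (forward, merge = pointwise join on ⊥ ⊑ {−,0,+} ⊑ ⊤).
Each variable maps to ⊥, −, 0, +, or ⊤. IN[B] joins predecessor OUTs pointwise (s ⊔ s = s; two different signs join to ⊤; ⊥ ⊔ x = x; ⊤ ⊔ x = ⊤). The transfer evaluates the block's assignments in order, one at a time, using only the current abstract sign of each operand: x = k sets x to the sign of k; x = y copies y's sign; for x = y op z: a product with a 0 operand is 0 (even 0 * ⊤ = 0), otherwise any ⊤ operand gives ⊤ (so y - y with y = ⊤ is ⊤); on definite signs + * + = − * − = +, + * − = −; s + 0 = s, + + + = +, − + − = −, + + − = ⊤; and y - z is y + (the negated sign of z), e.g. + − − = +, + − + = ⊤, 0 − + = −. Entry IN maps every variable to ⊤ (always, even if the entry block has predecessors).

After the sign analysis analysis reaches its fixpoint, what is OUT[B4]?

Fixpoint table:
  B0:   IN=(all ⊤)   OUT=(all ⊤)
  B1:   IN=(all ⊤)   OUT=(all ⊤)
  B2:   IN=(all ⊤)   OUT={b:-; rest ⊤}
  B3:   IN=(all ⊤)   OUT=(all ⊤)
  B4:   IN=(all ⊤)   OUT={e:+; rest ⊤}

Merge at B4: IN[B4] = OUT[B2] ⊔ OUT[B3] = {a: ⊤, b: ⊤, c: ⊤, d: ⊤, e: ⊤, f: ⊤}
Applying B4's transfer function to that IN value gives OUT[B4] (row B4 above).

Answer: {a: ⊤, b: ⊤, c: ⊤, d: ⊤, e: +, f: ⊤}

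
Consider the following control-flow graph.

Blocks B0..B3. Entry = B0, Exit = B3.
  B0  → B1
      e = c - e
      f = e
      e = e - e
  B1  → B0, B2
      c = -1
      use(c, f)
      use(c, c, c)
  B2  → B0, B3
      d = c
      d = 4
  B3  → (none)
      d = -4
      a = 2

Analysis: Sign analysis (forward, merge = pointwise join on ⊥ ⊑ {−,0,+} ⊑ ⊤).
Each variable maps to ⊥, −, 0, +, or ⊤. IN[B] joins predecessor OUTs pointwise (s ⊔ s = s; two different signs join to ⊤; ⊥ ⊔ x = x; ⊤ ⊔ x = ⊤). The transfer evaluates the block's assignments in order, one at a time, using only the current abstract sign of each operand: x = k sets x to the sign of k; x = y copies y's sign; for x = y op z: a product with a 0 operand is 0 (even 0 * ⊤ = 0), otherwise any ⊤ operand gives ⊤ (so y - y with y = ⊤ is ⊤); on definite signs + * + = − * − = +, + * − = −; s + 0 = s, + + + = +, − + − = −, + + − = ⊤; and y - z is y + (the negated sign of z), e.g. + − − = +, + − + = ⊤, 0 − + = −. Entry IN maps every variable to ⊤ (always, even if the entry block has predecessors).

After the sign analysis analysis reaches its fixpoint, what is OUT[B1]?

Converged values:
  B0: | IN=(all ⊤) | OUT=(all ⊤)
  B1: | IN=(all ⊤) | OUT={c:-; rest ⊤}
  B2: | IN={c:-; rest ⊤} | OUT={c:-, d:+; rest ⊤}
  B3: | IN={c:-, d:+; rest ⊤} | OUT={a:+, c:-, d:-; rest ⊤}

Merge at B1: IN[B1] = OUT[B0] = {a: ⊤, b: ⊤, c: ⊤, d: ⊤, e: ⊤, f: ⊤}
Applying B1's transfer function to that IN value gives OUT[B1] (row B1 above).

Answer: {a: ⊤, b: ⊤, c: -, d: ⊤, e: ⊤, f: ⊤}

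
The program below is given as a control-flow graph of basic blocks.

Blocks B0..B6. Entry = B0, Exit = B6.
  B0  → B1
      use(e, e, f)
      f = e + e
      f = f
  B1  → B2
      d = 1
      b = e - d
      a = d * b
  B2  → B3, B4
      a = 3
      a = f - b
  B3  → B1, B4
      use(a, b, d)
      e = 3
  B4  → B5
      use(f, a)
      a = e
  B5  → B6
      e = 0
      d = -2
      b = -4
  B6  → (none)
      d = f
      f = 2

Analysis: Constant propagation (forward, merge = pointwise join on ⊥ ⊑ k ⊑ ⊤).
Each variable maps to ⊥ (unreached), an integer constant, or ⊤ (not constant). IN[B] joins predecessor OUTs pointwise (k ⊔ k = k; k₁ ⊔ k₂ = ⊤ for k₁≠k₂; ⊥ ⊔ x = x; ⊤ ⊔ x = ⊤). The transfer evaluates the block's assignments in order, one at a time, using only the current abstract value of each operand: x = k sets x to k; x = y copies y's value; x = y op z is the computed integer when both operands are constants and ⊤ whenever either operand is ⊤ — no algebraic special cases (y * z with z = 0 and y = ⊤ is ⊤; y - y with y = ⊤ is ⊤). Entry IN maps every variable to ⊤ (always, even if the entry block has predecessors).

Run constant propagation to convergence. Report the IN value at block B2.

Fixpoint table:
  B0:  IN=(all ⊤)  OUT=(all ⊤)
  B1:  IN=(all ⊤)  OUT={d:1; rest ⊤}
  B2:  IN={d:1; rest ⊤}  OUT={d:1; rest ⊤}
  B3:  IN={d:1; rest ⊤}  OUT={d:1, e:3; rest ⊤}
  B4:  IN={d:1; rest ⊤}  OUT={d:1; rest ⊤}
  B5:  IN={d:1; rest ⊤}  OUT={b:-4, d:-2, e:0; rest ⊤}
  B6:  IN={b:-4, d:-2, e:0; rest ⊤}  OUT={b:-4, e:0, f:2; rest ⊤}

Merge at B2: IN[B2] = OUT[B1] = {a: ⊤, b: ⊤, c: ⊤, d: 1, e: ⊤, f: ⊤}

Answer: {a: ⊤, b: ⊤, c: ⊤, d: 1, e: ⊤, f: ⊤}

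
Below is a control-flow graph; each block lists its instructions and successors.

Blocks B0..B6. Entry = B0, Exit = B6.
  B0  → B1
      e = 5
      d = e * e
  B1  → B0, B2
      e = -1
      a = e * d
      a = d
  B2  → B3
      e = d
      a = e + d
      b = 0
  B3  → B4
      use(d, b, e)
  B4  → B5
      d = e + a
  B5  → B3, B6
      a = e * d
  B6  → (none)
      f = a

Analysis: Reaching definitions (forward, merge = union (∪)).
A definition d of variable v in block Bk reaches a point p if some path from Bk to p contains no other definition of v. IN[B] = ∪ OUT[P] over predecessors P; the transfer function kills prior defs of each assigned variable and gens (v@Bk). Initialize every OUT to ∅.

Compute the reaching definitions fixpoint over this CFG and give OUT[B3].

Answer: {a@B2, a@B5, b@B2, d@B0, d@B4, e@B2}

Trace:
Per-block solution:
  B0:   IN={a@B1, d@B0, e@B1}   OUT={a@B1, d@B0, e@B0}
  B1:   IN={a@B1, d@B0, e@B0}   OUT={a@B1, d@B0, e@B1}
  B2:   IN={a@B1, d@B0, e@B1}   OUT={a@B2, b@B2, d@B0, e@B2}
  B3:   IN={a@B2, a@B5, b@B2, d@B0, d@B4, e@B2}   OUT={a@B2, a@B5, b@B2, d@B0, d@B4, e@B2}
  B4:   IN={a@B2, a@B5, b@B2, d@B0, d@B4, e@B2}   OUT={a@B2, a@B5, b@B2, d@B4, e@B2}
  B5:   IN={a@B2, a@B5, b@B2, d@B4, e@B2}   OUT={a@B5, b@B2, d@B4, e@B2}
  B6:   IN={a@B5, b@B2, d@B4, e@B2}   OUT={a@B5, b@B2, d@B4, e@B2, f@B6}

Merge at B3: IN[B3] = OUT[B2] ⊔ OUT[B5] = {a@B2, a@B5, b@B2, d@B0, d@B4, e@B2}
Applying B3's transfer function to that IN value gives OUT[B3] (row B3 above).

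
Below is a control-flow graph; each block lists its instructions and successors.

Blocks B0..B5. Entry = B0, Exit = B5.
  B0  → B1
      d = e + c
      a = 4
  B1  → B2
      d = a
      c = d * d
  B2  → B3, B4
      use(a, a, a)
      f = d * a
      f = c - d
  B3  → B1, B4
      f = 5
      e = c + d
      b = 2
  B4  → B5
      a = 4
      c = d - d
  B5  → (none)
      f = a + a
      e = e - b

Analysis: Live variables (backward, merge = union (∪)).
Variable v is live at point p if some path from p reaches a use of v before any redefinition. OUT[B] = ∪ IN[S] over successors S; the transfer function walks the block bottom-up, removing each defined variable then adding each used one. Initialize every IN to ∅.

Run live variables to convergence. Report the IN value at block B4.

Answer: {b, d, e}

Trace:
Fixpoint table:
  B0:   IN={b, c, e}   OUT={a, b, e}
  B1:   IN={a, b, e}   OUT={a, b, c, d, e}
  B2:   IN={a, b, c, d, e}   OUT={a, b, c, d, e}
  B3:   IN={a, c, d}   OUT={a, b, d, e}
  B4:   IN={b, d, e}   OUT={a, b, e}
  B5:   IN={a, b, e}   OUT={}

Merge at B4: OUT[B4] = IN[B5] = {a, b, e}
Applying B4's transfer function to that OUT value gives IN[B4] (row B4 above).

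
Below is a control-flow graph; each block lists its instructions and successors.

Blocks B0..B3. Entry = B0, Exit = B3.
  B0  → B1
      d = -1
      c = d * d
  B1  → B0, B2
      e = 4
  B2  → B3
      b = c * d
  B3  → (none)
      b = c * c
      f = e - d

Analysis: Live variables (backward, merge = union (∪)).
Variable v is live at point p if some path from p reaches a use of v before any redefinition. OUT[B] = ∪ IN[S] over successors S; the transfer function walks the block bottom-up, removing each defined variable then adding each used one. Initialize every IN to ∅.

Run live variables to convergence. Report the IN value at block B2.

Answer: {c, d, e}

Working:
Per-block solution:
  B0: | IN={} | OUT={c, d}
  B1: | IN={c, d} | OUT={c, d, e}
  B2: | IN={c, d, e} | OUT={c, d, e}
  B3: | IN={c, d, e} | OUT={}

Merge at B2: OUT[B2] = IN[B3] = {c, d, e}
Applying B2's transfer function to that OUT value gives IN[B2] (row B2 above).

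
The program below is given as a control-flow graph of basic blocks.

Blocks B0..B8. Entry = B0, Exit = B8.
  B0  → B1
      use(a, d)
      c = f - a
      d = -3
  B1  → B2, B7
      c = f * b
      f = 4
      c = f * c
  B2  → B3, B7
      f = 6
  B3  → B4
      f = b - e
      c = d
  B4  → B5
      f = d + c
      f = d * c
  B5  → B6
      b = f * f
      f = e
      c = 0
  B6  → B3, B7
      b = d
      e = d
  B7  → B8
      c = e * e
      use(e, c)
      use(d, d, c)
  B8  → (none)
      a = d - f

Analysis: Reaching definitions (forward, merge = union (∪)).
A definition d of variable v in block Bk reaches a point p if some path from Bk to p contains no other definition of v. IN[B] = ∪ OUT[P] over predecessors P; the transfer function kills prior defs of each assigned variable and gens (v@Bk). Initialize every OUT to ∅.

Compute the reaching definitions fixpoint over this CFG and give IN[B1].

Fixpoint table:
  B0:  IN={}  OUT={c@B0, d@B0}
  B1:  IN={c@B0, d@B0}  OUT={c@B1, d@B0, f@B1}
  B2:  IN={c@B1, d@B0, f@B1}  OUT={c@B1, d@B0, f@B2}
  B3:  IN={b@B6, c@B1, c@B5, d@B0, e@B6, f@B2, f@B5}  OUT={b@B6, c@B3, d@B0, e@B6, f@B3}
  B4:  IN={b@B6, c@B3, d@B0, e@B6, f@B3}  OUT={b@B6, c@B3, d@B0, e@B6, f@B4}
  B5:  IN={b@B6, c@B3, d@B0, e@B6, f@B4}  OUT={b@B5, c@B5, d@B0, e@B6, f@B5}
  B6:  IN={b@B5, c@B5, d@B0, e@B6, f@B5}  OUT={b@B6, c@B5, d@B0, e@B6, f@B5}
  B7:  IN={b@B6, c@B1, c@B5, d@B0, e@B6, f@B1, f@B2, f@B5}  OUT={b@B6, c@B7, d@B0, e@B6, f@B1, f@B2, f@B5}
  B8:  IN={b@B6, c@B7, d@B0, e@B6, f@B1, f@B2, f@B5}  OUT={a@B8, b@B6, c@B7, d@B0, e@B6, f@B1, f@B2, f@B5}

Merge at B1: IN[B1] = OUT[B0] = {c@B0, d@B0}

Answer: {c@B0, d@B0}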